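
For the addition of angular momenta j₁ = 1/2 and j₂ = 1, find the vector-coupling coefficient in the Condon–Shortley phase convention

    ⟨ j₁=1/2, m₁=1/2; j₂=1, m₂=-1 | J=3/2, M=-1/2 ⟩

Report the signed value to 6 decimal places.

triangle: 0!*1!*2!/4! = 2/24
(j±m)!: 1!*0!*0!*2!*1!*2! = 4
prefactor² = (2J+1)*Δ*N² = 4/3
  k=0: +1/(0!*0!*0!*0!*1!*2!) = 1/2
Σ = 1/2  ⇒  CG² = 4/3*1/2² = 1/3
CG = +√(1/3) = +0.577350

+√(1/3) = +0.577350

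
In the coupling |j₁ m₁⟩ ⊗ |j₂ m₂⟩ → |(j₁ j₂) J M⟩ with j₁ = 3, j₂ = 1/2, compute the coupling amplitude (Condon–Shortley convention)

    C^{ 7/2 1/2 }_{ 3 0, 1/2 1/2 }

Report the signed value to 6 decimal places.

√[8·0!6!1!/8! · 3!3!1!0!4!3!] = √(5184/7)
  +(−1)^0/∏(0,0,3,1,3,0)! = 1/36  (running 1/36)
⟨..|..⟩ = √(5184/7)·(1/36) = +0.755929

+√(4/7) = +0.755929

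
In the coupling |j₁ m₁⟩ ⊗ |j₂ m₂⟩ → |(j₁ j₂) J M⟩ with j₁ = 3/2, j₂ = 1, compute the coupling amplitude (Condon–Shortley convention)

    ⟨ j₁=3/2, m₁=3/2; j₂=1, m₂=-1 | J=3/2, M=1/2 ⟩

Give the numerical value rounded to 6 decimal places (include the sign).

+0.632456  (= +√(2/5))

triangle: 1!*2!*1!/5! = 2/120
(j±m)!: 3!*0!*0!*2!*2!*1! = 24
prefactor² = (2J+1)*Δ*N² = 8/5
  k=0: +1/(0!*1!*0!*0!*2!*1!) = 1/2
Σ = 1/2  ⇒  CG² = 8/5*1/2² = 2/5
CG = +√(2/5) = +0.632456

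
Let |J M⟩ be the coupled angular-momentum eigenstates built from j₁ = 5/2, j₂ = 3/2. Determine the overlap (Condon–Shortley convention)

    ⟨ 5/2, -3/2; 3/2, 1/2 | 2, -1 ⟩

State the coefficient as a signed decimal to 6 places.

√[5·2!3!1!/7! · 1!4!2!1!1!3!] = √(24/7)
  +(−1)^1/∏(1,1,3,1,0,0)! = -1/6  (running -1/6)
  +(−1)^2/∏(2,0,2,0,1,1)! = 1/4  (running 1/12)
⟨..|..⟩ = √(24/7)·(1/12) = +0.154303

+0.154303  (= +√(1/42))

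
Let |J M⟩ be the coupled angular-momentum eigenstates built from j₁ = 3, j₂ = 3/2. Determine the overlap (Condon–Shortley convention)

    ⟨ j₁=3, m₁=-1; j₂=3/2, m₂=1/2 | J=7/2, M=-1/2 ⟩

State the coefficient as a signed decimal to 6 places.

√[8·1!5!2!/9! · 2!4!2!1!3!4!] = √(512/7)
  +(−1)^0/∏(0,1,4,2,1,0)! = 1/48  (running 1/48)
  +(−1)^1/∏(1,0,3,1,2,1)! = -1/12  (running -1/16)
⟨..|..⟩ = √(512/7)·(-1/16) = -0.534522

-0.534522  (= −√(2/7))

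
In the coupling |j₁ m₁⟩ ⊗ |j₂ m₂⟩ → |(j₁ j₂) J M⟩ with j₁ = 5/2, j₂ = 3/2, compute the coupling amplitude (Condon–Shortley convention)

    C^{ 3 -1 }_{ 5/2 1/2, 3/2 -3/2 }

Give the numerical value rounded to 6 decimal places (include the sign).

j₁+j₂−J=1  J+j₁−j₂=4  J−j₁+j₂=2  j₁+j₂+J+1=8
(j₁±m₁, j₂±m₂, J±M) = (3,2,0,3,2,4)
P² = 144/5
sum k=0..0:
  [0] +1/8 = 1/8
S = 1/8
C² = P²·S² = 9/20 ; C = +0.670820

+√(9/20) ≈ +0.670820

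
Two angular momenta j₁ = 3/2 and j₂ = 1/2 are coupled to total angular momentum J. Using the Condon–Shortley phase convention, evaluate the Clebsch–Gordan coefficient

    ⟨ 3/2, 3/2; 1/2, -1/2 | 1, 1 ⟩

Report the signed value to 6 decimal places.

j₁+j₂−J=1  J+j₁−j₂=2  J−j₁+j₂=0  j₁+j₂+J+1=4
(j₁±m₁, j₂±m₂, J±M) = (3,0,0,1,2,0)
P² = 3
sum k=0..0:
  [0] +1/2 = 1/2
S = 1/2
C² = P²·S² = 3/4 ; C = +0.866025

+√(3/4) ≈ +0.866025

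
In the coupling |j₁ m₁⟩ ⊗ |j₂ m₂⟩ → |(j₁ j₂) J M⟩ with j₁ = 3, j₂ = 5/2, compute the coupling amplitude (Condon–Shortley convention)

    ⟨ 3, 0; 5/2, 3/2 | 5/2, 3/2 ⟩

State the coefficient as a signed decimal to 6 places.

triangle: 3!×3!×2!/9! = 72/362880
(j±m)!: 3!×3!×4!×1!×4!×1! = 20736
prefactor² = (2J+1)×Δ×N² = 864/35
  k=2: +1/(2!×1!×1!×2!×2!×0!) = 1/8
  k=3: −1/(3!×0!×0!×1!×3!×1!) = -1/36
Σ = 7/72  ⇒  CG² = 864/35×7/72² = 7/30
CG = +√(7/30) = +0.483046

+0.483046  (= +√(7/30))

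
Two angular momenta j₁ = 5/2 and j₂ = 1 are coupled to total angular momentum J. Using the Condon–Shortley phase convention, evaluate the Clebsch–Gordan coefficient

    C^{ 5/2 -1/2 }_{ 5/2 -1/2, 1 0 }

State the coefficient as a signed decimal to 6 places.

−√(1/35) ≈ -0.169031

j₁+j₂−J=1  J+j₁−j₂=4  J−j₁+j₂=1  j₁+j₂+J+1=7
(j₁±m₁, j₂±m₂, J±M) = (2,3,1,1,2,3)
P² = 144/35
sum k=0..1:
  [0] +1/6 = 1/6
  [1] −1/4 = -1/4
S = -1/12
C² = P²·S² = 1/35 ; C = -0.169031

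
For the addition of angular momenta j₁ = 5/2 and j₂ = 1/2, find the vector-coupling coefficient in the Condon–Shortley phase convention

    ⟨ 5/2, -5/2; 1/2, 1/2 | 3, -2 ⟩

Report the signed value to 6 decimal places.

√[7·0!5!1!/7! · 0!5!1!0!1!5!] = √(2400)
  +(−1)^0/∏(0,0,5,1,0,0)! = 1/120  (running 1/120)
⟨..|..⟩ = √(2400)·(1/120) = +0.408248

+√(1/6) ≈ +0.408248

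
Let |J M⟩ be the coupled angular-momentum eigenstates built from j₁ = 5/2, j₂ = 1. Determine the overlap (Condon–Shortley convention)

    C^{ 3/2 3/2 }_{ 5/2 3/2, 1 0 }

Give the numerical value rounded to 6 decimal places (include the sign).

-0.516398

j₁+j₂−J=2  J+j₁−j₂=3  J−j₁+j₂=0  j₁+j₂+J+1=6
(j₁±m₁, j₂±m₂, J±M) = (4,1,1,1,3,0)
P² = 48/5
sum k=1..1:
  [1] −1/6 = -1/6
S = -1/6
C² = P²·S² = 4/15 ; C = -0.516398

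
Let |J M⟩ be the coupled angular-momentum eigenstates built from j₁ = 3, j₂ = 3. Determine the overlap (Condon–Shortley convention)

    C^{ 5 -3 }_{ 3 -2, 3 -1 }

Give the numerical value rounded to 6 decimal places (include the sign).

−√(1/6) ≈ -0.408248

triangle: 1!·5!·5!/12! = 14400/479001600
(j±m)!: 1!·5!·2!·4!·2!·8! = 464486400
prefactor² = (2J+1)·Δ·N² = 153600
  k=0: +1/(0!·1!·5!·2!·0!·3!) = 1/1440
  k=1: −1/(1!·0!·4!·1!·1!·4!) = -1/576
Σ = -1/960  ⇒  CG² = 153600·(-1/960)² = 1/6
CG = −√(1/6) = -0.408248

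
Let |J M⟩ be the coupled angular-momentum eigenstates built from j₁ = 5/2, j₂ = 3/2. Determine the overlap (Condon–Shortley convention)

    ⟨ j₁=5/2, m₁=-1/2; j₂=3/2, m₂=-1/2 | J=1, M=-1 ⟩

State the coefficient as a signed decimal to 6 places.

√[3·3!2!0!/6! · 2!3!1!2!0!2!] = √(12/5)
  +(−1)^1/∏(1,2,2,0,0,0)! = -1/4  (running -1/4)
⟨..|..⟩ = √(12/5)·(-1/4) = -0.387298

-0.387298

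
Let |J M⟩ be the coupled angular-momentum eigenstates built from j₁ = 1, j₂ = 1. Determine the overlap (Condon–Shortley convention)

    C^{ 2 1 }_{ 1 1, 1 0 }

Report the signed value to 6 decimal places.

+√(1/2) ≈ +0.707107

√[5·0!2!2!/5! · 2!0!1!1!3!1!] = √(2)
  +(−1)^0/∏(0,0,0,1,2,1)! = 1/2  (running 1/2)
⟨..|..⟩ = √(2)·(1/2) = +0.707107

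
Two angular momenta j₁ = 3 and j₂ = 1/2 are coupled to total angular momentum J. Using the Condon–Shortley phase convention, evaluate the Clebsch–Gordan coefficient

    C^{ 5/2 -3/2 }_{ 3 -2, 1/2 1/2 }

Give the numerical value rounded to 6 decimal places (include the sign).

triangle: 1!*5!*0!/7! = 120/5040
(j±m)!: 1!*5!*1!*0!*1!*4! = 2880
prefactor² = (2J+1)*Δ*N² = 2880/7
  k=1: −1/(1!*0!*4!*0!*1!*0!) = -1/24
Σ = -1/24  ⇒  CG² = 2880/7*(-1/24)² = 5/7
CG = −√(5/7) = -0.845154

-0.845154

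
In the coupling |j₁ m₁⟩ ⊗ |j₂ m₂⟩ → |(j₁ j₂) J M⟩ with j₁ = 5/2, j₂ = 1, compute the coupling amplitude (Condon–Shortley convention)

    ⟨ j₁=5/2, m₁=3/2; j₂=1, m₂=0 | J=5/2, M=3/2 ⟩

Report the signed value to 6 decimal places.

+0.507093

triangle: 1!·4!·1!/7! = 24/5040
(j±m)!: 4!·1!·1!·1!·4!·1! = 576
prefactor² = (2J+1)·Δ·N² = 576/35
  k=0: +1/(0!·1!·1!·1!·3!·0!) = 1/6
  k=1: −1/(1!·0!·0!·0!·4!·1!) = -1/24
Σ = 1/8  ⇒  CG² = 576/35·1/8² = 9/35
CG = +√(9/35) = +0.507093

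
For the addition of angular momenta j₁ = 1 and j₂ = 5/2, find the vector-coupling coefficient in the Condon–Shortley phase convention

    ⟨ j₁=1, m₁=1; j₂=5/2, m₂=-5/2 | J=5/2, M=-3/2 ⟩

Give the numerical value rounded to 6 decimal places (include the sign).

j₁+j₂−J=1  J+j₁−j₂=1  J−j₁+j₂=4  j₁+j₂+J+1=7
(j₁±m₁, j₂±m₂, J±M) = (2,0,0,5,1,4)
P² = 1152/7
sum k=0..0:
  [0] +1/24 = 1/24
S = 1/24
C² = P²·S² = 2/7 ; C = +0.534522

+√(2/7) ≈ +0.534522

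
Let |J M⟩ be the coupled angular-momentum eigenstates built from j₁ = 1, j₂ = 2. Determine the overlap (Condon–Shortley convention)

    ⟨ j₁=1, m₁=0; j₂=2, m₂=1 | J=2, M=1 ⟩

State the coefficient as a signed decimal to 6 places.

−√(1/6) = -0.408248

triangle: 1!·1!·3!/6! = 6/720
(j±m)!: 1!·1!·3!·1!·3!·1! = 36
prefactor² = (2J+1)·Δ·N² = 3/2
  k=0: +1/(0!·1!·1!·3!·0!·0!) = 1/6
  k=1: −1/(1!·0!·0!·2!·1!·1!) = -1/2
Σ = -1/3  ⇒  CG² = 3/2·(-1/3)² = 1/6
CG = −√(1/6) = -0.408248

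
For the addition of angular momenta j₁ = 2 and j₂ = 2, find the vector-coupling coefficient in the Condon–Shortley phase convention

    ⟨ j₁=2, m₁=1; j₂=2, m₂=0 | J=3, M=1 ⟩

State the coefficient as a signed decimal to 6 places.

+√(1/5) = +0.447214

j₁+j₂−J=1  J+j₁−j₂=3  J−j₁+j₂=3  j₁+j₂+J+1=8
(j₁±m₁, j₂±m₂, J±M) = (3,1,2,2,4,2)
P² = 36/5
sum k=0..1:
  [0] +1/4 = 1/4
  [1] −1/12 = -1/12
S = 1/6
C² = P²·S² = 1/5 ; C = +0.447214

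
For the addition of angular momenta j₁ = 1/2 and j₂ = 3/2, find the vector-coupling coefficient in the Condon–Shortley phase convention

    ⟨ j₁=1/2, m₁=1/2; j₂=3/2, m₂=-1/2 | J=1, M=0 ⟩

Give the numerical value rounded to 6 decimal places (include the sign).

triangle: 1!·0!·2!/4! = 2/24
(j±m)!: 1!·0!·1!·2!·1!·1! = 2
prefactor² = (2J+1)·Δ·N² = 1/2
  k=0: +1/(0!·1!·0!·1!·0!·1!) = 1
Σ = 1  ⇒  CG² = 1/2·1² = 1/2
CG = +√(1/2) = +0.707107

+0.707107  (= +√(1/2))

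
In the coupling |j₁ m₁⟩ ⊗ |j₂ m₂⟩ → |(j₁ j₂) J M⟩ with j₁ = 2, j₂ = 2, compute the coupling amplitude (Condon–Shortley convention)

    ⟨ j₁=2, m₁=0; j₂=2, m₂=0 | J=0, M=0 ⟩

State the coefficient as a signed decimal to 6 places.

+0.447214  (= +√(1/5))

√[1·4!0!0!/5! · 2!2!2!2!0!0!] = √(16/5)
  +(−1)^2/∏(2,2,0,0,0,0)! = 1/4  (running 1/4)
⟨..|..⟩ = √(16/5)·(1/4) = +0.447214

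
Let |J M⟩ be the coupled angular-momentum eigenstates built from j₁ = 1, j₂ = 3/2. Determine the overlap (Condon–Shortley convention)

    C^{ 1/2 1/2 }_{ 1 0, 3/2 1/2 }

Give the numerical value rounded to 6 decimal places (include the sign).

-0.577350  (= −√(1/3))

√[2·2!0!1!/4! · 1!1!2!1!1!0!] = √(1/3)
  +(−1)^1/∏(1,1,0,1,0,0)! = -1  (running -1)
⟨..|..⟩ = √(1/3)·(-1) = -0.577350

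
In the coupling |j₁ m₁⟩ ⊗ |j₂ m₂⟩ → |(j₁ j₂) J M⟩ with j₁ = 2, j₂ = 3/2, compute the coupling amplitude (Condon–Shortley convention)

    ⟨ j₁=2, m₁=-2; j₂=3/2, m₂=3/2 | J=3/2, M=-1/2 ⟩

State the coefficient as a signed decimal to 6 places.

triangle: 2!×2!×1!/6! = 4/720
(j±m)!: 0!×4!×3!×0!×1!×2! = 288
prefactor² = (2J+1)×Δ×N² = 32/5
  k=2: +1/(2!×0!×2!×1!×0!×0!) = 1/4
Σ = 1/4  ⇒  CG² = 32/5×1/4² = 2/5
CG = +√(2/5) = +0.632456

+√(2/5) = +0.632456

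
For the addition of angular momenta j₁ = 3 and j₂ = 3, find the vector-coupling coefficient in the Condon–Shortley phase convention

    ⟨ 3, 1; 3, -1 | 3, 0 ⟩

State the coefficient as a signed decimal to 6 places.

-0.408248

triangle: 3!·3!·3!/10! = 216/3628800
(j±m)!: 4!·2!·2!·4!·3!·3! = 82944
prefactor² = (2J+1)·Δ·N² = 864/25
  k=0: +1/(0!·3!·2!·2!·1!·1!) = 1/24
  k=1: −1/(1!·2!·1!·1!·2!·2!) = -1/8
  k=2: +1/(2!·1!·0!·0!·3!·3!) = 1/72
Σ = -5/72  ⇒  CG² = 864/25·(-5/72)² = 1/6
CG = −√(1/6) = -0.408248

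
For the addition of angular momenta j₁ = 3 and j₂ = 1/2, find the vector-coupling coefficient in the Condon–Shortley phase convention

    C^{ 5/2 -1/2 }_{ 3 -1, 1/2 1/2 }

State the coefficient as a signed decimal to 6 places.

triangle: 1!×5!×0!/7! = 120/5040
(j±m)!: 2!×4!×1!×0!×2!×3! = 576
prefactor² = (2J+1)×Δ×N² = 576/7
  k=1: −1/(1!×0!×3!×0!×2!×0!) = -1/12
Σ = -1/12  ⇒  CG² = 576/7×(-1/12)² = 4/7
CG = −√(4/7) = -0.755929

-0.755929  (= −√(4/7))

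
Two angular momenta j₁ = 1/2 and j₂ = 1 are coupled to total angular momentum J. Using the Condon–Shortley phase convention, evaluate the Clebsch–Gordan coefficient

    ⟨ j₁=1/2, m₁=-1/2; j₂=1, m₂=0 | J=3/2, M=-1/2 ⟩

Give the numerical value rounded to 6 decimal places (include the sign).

+0.816497

triangle: 0!*1!*2!/4! = 2/24
(j±m)!: 0!*1!*1!*1!*1!*2! = 2
prefactor² = (2J+1)*Δ*N² = 2/3
  k=0: +1/(0!*0!*1!*1!*0!*1!) = 1
Σ = 1  ⇒  CG² = 2/3*1² = 2/3
CG = +√(2/3) = +0.816497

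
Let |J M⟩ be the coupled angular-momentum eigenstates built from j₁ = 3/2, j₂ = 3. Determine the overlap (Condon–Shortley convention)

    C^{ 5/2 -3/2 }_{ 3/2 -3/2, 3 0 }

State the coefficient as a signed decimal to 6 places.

+0.507093

√[6·2!1!4!/8! · 0!3!3!3!1!4!] = √(1296/35)
  +(−1)^2/∏(2,0,1,1,0,3)! = 1/12  (running 1/12)
⟨..|..⟩ = √(1296/35)·(1/12) = +0.507093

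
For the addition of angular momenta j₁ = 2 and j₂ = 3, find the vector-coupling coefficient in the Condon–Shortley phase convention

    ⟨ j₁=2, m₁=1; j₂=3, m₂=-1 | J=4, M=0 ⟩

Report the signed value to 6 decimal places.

triangle: 1!×3!×5!/10! = 720/3628800
(j±m)!: 3!×1!×2!×4!×4!×4! = 165888
prefactor² = (2J+1)×Δ×N² = 10368/35
  k=0: +1/(0!×1!×1!×2!×2!×3!) = 1/24
  k=1: −1/(1!×0!×0!×1!×3!×4!) = -1/144
Σ = 5/144  ⇒  CG² = 10368/35×5/144² = 5/14
CG = +√(5/14) = +0.597614

+√(5/14) ≈ +0.597614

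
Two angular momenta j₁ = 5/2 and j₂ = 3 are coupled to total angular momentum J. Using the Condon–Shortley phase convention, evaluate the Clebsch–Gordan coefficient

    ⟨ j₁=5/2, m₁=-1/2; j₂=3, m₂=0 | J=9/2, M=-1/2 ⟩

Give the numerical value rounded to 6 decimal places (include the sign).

j₁+j₂−J=1  J+j₁−j₂=4  J−j₁+j₂=5  j₁+j₂+J+1=11
(j₁±m₁, j₂±m₂, J±M) = (2,3,3,3,4,5)
P² = 69120/77
sum k=0..1:
  [0] +1/72 = 1/72
  [1] −1/48 = -1/48
S = -1/144
C² = P²·S² = 10/231 ; C = -0.208063

−√(10/231) ≈ -0.208063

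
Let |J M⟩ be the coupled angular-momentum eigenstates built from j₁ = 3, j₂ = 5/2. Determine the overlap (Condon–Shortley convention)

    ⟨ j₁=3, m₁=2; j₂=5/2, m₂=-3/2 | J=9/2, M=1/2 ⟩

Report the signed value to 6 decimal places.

+0.510355

√[10·1!5!4!/11! · 5!1!1!4!5!4!] = √(460800/77)
  +(−1)^0/∏(0,1,1,1,4,3)! = 1/144  (running 1/144)
  +(−1)^1/∏(1,0,0,0,5,4)! = -1/2880  (running 19/2880)
⟨..|..⟩ = √(460800/77)·(19/2880) = +0.510355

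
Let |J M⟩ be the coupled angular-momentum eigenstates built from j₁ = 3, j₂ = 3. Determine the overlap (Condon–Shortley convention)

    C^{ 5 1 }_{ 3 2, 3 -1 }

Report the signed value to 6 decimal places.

+√(9/28) ≈ +0.566947

triangle: 1!*5!*5!/12! = 14400/479001600
(j±m)!: 5!*1!*2!*4!*6!*4! = 99532800
prefactor² = (2J+1)*Δ*N² = 230400/7
  k=0: +1/(0!*1!*1!*2!*4!*3!) = 1/288
  k=1: −1/(1!*0!*0!*1!*5!*4!) = -1/2880
Σ = 1/320  ⇒  CG² = 230400/7*1/320² = 9/28
CG = +√(9/28) = +0.566947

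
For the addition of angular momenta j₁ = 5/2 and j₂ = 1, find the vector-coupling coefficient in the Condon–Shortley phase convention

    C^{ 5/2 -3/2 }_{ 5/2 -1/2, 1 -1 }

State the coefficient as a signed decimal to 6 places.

triangle: 1!*4!*1!/7! = 24/5040
(j±m)!: 2!*3!*0!*2!*1!*4! = 576
prefactor² = (2J+1)*Δ*N² = 576/35
  k=0: +1/(0!*1!*3!*0!*1!*1!) = 1/6
Σ = 1/6  ⇒  CG² = 576/35*1/6² = 16/35
CG = +√(16/35) = +0.676123

+√(16/35) ≈ +0.676123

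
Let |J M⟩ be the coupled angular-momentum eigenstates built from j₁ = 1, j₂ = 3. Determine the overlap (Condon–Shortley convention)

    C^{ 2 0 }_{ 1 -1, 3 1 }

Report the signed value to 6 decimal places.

+0.534522  (= +√(2/7))

j₁+j₂−J=2  J+j₁−j₂=0  J−j₁+j₂=4  j₁+j₂+J+1=7
(j₁±m₁, j₂±m₂, J±M) = (0,2,4,2,2,2)
P² = 128/7
sum k=2..2:
  [2] +1/8 = 1/8
S = 1/8
C² = P²·S² = 2/7 ; C = +0.534522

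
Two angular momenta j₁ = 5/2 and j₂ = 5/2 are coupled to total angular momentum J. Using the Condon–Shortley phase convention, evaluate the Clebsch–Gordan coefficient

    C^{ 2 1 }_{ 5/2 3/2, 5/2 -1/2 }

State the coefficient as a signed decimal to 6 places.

triangle: 3!·2!·2!/8! = 24/40320
(j±m)!: 4!·1!·2!·3!·3!·1! = 1728
prefactor² = (2J+1)·Δ·N² = 36/7
  k=0: +1/(0!·3!·1!·2!·1!·0!) = 1/12
  k=1: −1/(1!·2!·0!·1!·2!·1!) = -1/4
Σ = -1/6  ⇒  CG² = 36/7·(-1/6)² = 1/7
CG = −√(1/7) = -0.377964

-0.377964  (= −√(1/7))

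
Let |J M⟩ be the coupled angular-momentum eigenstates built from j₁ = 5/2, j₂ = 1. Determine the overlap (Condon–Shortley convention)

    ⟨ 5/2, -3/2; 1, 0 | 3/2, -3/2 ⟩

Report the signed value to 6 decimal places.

√[4·2!3!0!/6! · 1!4!1!1!0!3!] = √(48/5)
  +(−1)^1/∏(1,1,3,0,0,0)! = -1/6  (running -1/6)
⟨..|..⟩ = √(48/5)·(-1/6) = -0.516398

-0.516398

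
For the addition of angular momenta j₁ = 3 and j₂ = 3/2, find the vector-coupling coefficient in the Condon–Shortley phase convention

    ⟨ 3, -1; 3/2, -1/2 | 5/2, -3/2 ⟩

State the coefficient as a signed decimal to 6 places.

j₁+j₂−J=2  J+j₁−j₂=4  J−j₁+j₂=1  j₁+j₂+J+1=8
(j₁±m₁, j₂±m₂, J±M) = (2,4,1,2,1,4)
P² = 576/35
sum k=0..1:
  [0] +1/48 = 1/48
  [1] −1/6 = -1/6
S = -7/48
C² = P²·S² = 7/20 ; C = -0.591608

−√(7/20) ≈ -0.591608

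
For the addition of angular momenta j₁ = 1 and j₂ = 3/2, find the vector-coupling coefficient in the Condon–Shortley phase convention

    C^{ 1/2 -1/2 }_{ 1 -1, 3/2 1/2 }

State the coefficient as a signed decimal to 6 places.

+√(1/6) ≈ +0.408248

j₁+j₂−J=2  J+j₁−j₂=0  J−j₁+j₂=1  j₁+j₂+J+1=4
(j₁±m₁, j₂±m₂, J±M) = (0,2,2,1,0,1)
P² = 2/3
sum k=2..2:
  [2] +1/2 = 1/2
S = 1/2
C² = P²·S² = 1/6 ; C = +0.408248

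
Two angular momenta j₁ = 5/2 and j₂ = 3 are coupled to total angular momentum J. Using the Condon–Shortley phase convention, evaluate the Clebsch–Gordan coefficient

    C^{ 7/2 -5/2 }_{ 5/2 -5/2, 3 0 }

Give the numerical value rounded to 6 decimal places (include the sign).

+0.617213

j₁+j₂−J=2  J+j₁−j₂=3  J−j₁+j₂=4  j₁+j₂+J+1=10
(j₁±m₁, j₂±m₂, J±M) = (0,5,3,3,1,6)
P² = 13824/7
sum k=2..2:
  [2] +1/72 = 1/72
S = 1/72
C² = P²·S² = 8/21 ; C = +0.617213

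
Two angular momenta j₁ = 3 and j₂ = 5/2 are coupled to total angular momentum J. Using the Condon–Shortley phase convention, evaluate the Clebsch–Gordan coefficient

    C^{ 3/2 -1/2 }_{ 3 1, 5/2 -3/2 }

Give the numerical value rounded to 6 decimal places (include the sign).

−√(7/30) ≈ -0.483046

triangle: 4!·2!·1!/8! = 48/40320
(j±m)!: 4!·2!·1!·4!·1!·2! = 2304
prefactor² = (2J+1)·Δ·N² = 384/35
  k=0: +1/(0!·4!·2!·1!·0!·0!) = 1/48
  k=1: −1/(1!·3!·1!·0!·1!·1!) = -1/6
Σ = -7/48  ⇒  CG² = 384/35·(-7/48)² = 7/30
CG = −√(7/30) = -0.483046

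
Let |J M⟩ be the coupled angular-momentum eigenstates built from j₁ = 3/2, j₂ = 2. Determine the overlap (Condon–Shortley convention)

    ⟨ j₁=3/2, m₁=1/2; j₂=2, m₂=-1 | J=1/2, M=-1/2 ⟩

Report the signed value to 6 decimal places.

-0.547723  (= −√(3/10))

√[2·3!0!1!/5! · 2!1!1!3!0!1!] = √(6/5)
  +(−1)^1/∏(1,2,0,0,0,1)! = -1/2  (running -1/2)
⟨..|..⟩ = √(6/5)·(-1/2) = -0.547723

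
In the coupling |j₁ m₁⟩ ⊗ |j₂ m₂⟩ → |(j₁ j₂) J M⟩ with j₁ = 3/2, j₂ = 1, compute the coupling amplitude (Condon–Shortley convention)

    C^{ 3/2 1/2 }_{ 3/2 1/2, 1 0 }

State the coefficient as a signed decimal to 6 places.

+√(1/15) ≈ +0.258199

√[4·1!2!1!/5! · 2!1!1!1!2!1!] = √(4/15)
  +(−1)^0/∏(0,1,1,1,1,0)! = 1  (running 1)
  +(−1)^1/∏(1,0,0,0,2,1)! = -1/2  (running 1/2)
⟨..|..⟩ = √(4/15)·(1/2) = +0.258199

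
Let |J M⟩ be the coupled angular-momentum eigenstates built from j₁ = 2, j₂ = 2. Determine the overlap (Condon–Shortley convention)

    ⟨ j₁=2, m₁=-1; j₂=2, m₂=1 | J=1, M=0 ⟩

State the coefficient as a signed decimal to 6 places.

√[3·3!1!1!/6! · 1!3!3!1!1!1!] = √(9/10)
  +(−1)^2/∏(2,1,1,1,0,0)! = 1/2  (running 1/2)
  +(−1)^3/∏(3,0,0,0,1,1)! = -1/6  (running 1/3)
⟨..|..⟩ = √(9/10)·(1/3) = +0.316228

+√(1/10) ≈ +0.316228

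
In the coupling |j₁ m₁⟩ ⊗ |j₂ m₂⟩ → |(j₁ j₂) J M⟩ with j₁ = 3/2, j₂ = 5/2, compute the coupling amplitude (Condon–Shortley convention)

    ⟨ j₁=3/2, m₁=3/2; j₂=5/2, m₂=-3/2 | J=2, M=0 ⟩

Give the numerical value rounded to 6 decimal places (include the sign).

+√(3/7) ≈ +0.654654

triangle: 2!·1!·3!/7! = 12/5040
(j±m)!: 3!·0!·1!·4!·2!·2! = 576
prefactor² = (2J+1)·Δ·N² = 48/7
  k=0: +1/(0!·2!·0!·1!·1!·2!) = 1/4
Σ = 1/4  ⇒  CG² = 48/7·1/4² = 3/7
CG = +√(3/7) = +0.654654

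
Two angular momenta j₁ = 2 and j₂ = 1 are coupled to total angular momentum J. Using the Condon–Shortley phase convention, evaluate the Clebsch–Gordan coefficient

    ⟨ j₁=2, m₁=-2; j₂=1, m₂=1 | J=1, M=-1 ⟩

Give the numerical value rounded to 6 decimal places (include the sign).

triangle: 2!×2!×0!/5! = 4/120
(j±m)!: 0!×4!×2!×0!×0!×2! = 96
prefactor² = (2J+1)×Δ×N² = 48/5
  k=2: +1/(2!×0!×2!×0!×0!×0!) = 1/4
Σ = 1/4  ⇒  CG² = 48/5×1/4² = 3/5
CG = +√(3/5) = +0.774597

+0.774597  (= +√(3/5))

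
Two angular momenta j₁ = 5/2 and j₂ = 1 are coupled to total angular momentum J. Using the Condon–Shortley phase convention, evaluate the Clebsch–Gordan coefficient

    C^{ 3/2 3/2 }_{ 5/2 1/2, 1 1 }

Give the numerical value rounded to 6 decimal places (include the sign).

triangle: 2!·3!·0!/6! = 12/720
(j±m)!: 3!·2!·2!·0!·3!·0! = 144
prefactor² = (2J+1)·Δ·N² = 48/5
  k=2: +1/(2!·0!·0!·0!·3!·0!) = 1/12
Σ = 1/12  ⇒  CG² = 48/5·1/12² = 1/15
CG = +√(1/15) = +0.258199

+0.258199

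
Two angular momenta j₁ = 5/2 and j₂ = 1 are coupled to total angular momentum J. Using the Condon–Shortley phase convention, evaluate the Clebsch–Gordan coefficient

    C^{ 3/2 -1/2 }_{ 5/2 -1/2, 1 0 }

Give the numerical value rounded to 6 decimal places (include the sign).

triangle: 2!*3!*0!/6! = 12/720
(j±m)!: 2!*3!*1!*1!*1!*2! = 24
prefactor² = (2J+1)*Δ*N² = 8/5
  k=1: −1/(1!*1!*2!*0!*1!*0!) = -1/2
Σ = -1/2  ⇒  CG² = 8/5*(-1/2)² = 2/5
CG = −√(2/5) = -0.632456

−√(2/5) ≈ -0.632456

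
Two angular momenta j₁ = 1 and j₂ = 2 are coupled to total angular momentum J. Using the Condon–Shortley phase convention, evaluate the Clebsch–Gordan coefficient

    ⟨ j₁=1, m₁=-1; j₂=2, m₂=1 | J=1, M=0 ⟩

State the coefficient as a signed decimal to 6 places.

+0.547723  (= +√(3/10))

j₁+j₂−J=2  J+j₁−j₂=0  J−j₁+j₂=2  j₁+j₂+J+1=5
(j₁±m₁, j₂±m₂, J±M) = (0,2,3,1,1,1)
P² = 6/5
sum k=2..2:
  [2] +1/2 = 1/2
S = 1/2
C² = P²·S² = 3/10 ; C = +0.547723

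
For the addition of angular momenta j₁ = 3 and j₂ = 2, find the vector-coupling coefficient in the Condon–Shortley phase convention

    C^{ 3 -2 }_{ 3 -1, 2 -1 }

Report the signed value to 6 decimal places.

−√(1/4) ≈ -0.500000

triangle: 2!*4!*2!/9! = 96/362880
(j±m)!: 2!*4!*1!*3!*1!*5! = 34560
prefactor² = (2J+1)*Δ*N² = 64
  k=0: +1/(0!*2!*4!*1!*0!*1!) = 1/48
  k=1: −1/(1!*1!*3!*0!*1!*2!) = -1/12
Σ = -1/16  ⇒  CG² = 64*(-1/16)² = 1/4
CG = −√(1/4) = -0.500000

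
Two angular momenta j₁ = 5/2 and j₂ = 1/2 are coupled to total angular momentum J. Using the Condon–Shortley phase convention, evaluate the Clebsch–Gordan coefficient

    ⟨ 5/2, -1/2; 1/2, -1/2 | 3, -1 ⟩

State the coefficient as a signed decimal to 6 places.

triangle: 0!*5!*1!/7! = 120/5040
(j±m)!: 2!*3!*0!*1!*2!*4! = 576
prefactor² = (2J+1)*Δ*N² = 96
  k=0: +1/(0!*0!*3!*0!*2!*1!) = 1/12
Σ = 1/12  ⇒  CG² = 96*1/12² = 2/3
CG = +√(2/3) = +0.816497

+0.816497  (= +√(2/3))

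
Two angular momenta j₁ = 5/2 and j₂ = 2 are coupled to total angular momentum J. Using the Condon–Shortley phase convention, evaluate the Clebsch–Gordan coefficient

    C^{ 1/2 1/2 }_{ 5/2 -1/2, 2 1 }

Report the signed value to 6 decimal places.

triangle: 4!*1!*0!/6! = 24/720
(j±m)!: 2!*3!*3!*1!*1!*0! = 72
prefactor² = (2J+1)*Δ*N² = 24/5
  k=3: −1/(3!*1!*0!*0!*1!*0!) = -1/6
Σ = -1/6  ⇒  CG² = 24/5*(-1/6)² = 2/15
CG = −√(2/15) = -0.365148

−√(2/15) = -0.365148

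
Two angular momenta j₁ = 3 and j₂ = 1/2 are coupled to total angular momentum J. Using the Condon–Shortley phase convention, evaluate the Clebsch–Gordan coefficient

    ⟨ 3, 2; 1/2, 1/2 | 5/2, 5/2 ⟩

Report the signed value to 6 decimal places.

j₁+j₂−J=1  J+j₁−j₂=5  J−j₁+j₂=0  j₁+j₂+J+1=7
(j₁±m₁, j₂±m₂, J±M) = (5,1,1,0,5,0)
P² = 14400/7
sum k=1..1:
  [1] −1/120 = -1/120
S = -1/120
C² = P²·S² = 1/7 ; C = -0.377964

−√(1/7) ≈ -0.377964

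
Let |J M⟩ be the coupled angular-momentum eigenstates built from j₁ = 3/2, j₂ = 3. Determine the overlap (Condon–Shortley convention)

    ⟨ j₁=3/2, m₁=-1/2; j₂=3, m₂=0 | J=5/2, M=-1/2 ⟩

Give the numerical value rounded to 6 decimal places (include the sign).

−√(6/35) = -0.414039

triangle: 2!×1!×4!/8! = 48/40320
(j±m)!: 1!×2!×3!×3!×2!×3! = 864
prefactor² = (2J+1)×Δ×N² = 216/35
  k=1: −1/(1!×1!×1!×2!×0!×2!) = -1/4
  k=2: +1/(2!×0!×0!×1!×1!×3!) = 1/12
Σ = -1/6  ⇒  CG² = 216/35×(-1/6)² = 6/35
CG = −√(6/35) = -0.414039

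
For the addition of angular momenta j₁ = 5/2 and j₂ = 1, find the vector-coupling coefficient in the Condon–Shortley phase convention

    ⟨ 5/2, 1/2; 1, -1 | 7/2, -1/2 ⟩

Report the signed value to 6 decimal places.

j₁+j₂−J=0  J+j₁−j₂=5  J−j₁+j₂=2  j₁+j₂+J+1=8
(j₁±m₁, j₂±m₂, J±M) = (3,2,0,2,3,4)
P² = 1152/7
sum k=0..0:
  [0] +1/24 = 1/24
S = 1/24
C² = P²·S² = 2/7 ; C = +0.534522

+0.534522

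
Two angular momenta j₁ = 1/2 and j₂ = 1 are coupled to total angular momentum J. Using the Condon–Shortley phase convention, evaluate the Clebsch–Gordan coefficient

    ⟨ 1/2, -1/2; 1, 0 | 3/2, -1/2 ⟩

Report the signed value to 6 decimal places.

j₁+j₂−J=0  J+j₁−j₂=1  J−j₁+j₂=2  j₁+j₂+J+1=4
(j₁±m₁, j₂±m₂, J±M) = (0,1,1,1,1,2)
P² = 2/3
sum k=0..0:
  [0] +1/1 = 1
S = 1
C² = P²·S² = 2/3 ; C = +0.816497

+√(2/3) ≈ +0.816497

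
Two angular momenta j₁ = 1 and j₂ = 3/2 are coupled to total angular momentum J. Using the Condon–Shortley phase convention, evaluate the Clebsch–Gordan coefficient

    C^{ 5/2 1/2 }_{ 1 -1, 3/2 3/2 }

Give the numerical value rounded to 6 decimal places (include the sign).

√[6·0!2!3!/6! · 0!2!3!0!3!2!] = √(72/5)
  +(−1)^0/∏(0,0,2,3,0,0)! = 1/12  (running 1/12)
⟨..|..⟩ = √(72/5)·(1/12) = +0.316228

+0.316228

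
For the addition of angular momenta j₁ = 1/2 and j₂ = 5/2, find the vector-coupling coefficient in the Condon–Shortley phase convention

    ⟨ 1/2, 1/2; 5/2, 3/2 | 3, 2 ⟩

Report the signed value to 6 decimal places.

triangle: 0!·1!·5!/7! = 120/5040
(j±m)!: 1!·0!·4!·1!·5!·1! = 2880
prefactor² = (2J+1)·Δ·N² = 480
  k=0: +1/(0!·0!·0!·4!·1!·1!) = 1/24
Σ = 1/24  ⇒  CG² = 480·1/24² = 5/6
CG = +√(5/6) = +0.912871

+0.912871  (= +√(5/6))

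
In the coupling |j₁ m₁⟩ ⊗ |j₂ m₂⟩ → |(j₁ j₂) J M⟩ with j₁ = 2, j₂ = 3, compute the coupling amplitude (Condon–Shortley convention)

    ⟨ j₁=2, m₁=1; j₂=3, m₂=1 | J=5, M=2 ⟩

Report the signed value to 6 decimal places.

+0.707107

triangle: 0!*4!*6!/11! = 17280/39916800
(j±m)!: 3!*1!*4!*2!*7!*3! = 8709120
prefactor² = (2J+1)*Δ*N² = 41472
  k=0: +1/(0!*0!*1!*4!*3!*2!) = 1/288
Σ = 1/288  ⇒  CG² = 41472*1/288² = 1/2
CG = +√(1/2) = +0.707107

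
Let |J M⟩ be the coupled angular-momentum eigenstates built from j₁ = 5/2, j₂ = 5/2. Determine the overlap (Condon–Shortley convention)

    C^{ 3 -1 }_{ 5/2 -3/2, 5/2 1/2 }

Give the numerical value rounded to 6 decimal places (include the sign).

triangle: 2!*3!*3!/9! = 72/362880
(j±m)!: 1!*4!*3!*2!*2!*4! = 13824
prefactor² = (2J+1)*Δ*N² = 96/5
  k=1: −1/(1!*1!*3!*2!*0!*1!) = -1/12
  k=2: +1/(2!*0!*2!*1!*1!*2!) = 1/8
Σ = 1/24  ⇒  CG² = 96/5*1/24² = 1/30
CG = +√(1/30) = +0.182574

+0.182574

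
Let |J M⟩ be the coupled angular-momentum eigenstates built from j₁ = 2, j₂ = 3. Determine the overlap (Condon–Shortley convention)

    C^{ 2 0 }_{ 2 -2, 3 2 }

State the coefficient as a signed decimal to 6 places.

j₁+j₂−J=3  J+j₁−j₂=1  J−j₁+j₂=3  j₁+j₂+J+1=8
(j₁±m₁, j₂±m₂, J±M) = (0,4,5,1,2,2)
P² = 360/7
sum k=3..3:
  [3] −1/12 = -1/12
S = -1/12
C² = P²·S² = 5/14 ; C = -0.597614

-0.597614  (= −√(5/14))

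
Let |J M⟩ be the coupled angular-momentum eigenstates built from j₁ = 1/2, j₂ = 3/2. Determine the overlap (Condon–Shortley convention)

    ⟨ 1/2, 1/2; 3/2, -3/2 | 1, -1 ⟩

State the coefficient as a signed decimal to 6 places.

+√(3/4) ≈ +0.866025

√[3·1!0!2!/4! · 1!0!0!3!0!2!] = √(3)
  +(−1)^0/∏(0,1,0,0,0,2)! = 1/2  (running 1/2)
⟨..|..⟩ = √(3)·(1/2) = +0.866025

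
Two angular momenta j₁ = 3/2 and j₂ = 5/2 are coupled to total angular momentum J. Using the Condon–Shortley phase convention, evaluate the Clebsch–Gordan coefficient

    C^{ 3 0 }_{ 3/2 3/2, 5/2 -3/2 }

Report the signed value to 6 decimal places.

+√(3/10) ≈ +0.547723

√[7·1!2!4!/8! · 3!0!1!4!3!3!] = √(216/5)
  +(−1)^0/∏(0,1,0,1,2,3)! = 1/12  (running 1/12)
⟨..|..⟩ = √(216/5)·(1/12) = +0.547723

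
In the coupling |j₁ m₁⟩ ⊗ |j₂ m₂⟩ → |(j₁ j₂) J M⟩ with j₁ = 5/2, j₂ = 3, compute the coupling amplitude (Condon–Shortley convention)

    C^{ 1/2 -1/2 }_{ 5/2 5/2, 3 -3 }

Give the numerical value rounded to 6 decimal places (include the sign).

j₁+j₂−J=5  J+j₁−j₂=0  J−j₁+j₂=1  j₁+j₂+J+1=7
(j₁±m₁, j₂±m₂, J±M) = (5,0,0,6,0,1)
P² = 28800/7
sum k=0..0:
  [0] +1/120 = 1/120
S = 1/120
C² = P²·S² = 2/7 ; C = +0.534522

+0.534522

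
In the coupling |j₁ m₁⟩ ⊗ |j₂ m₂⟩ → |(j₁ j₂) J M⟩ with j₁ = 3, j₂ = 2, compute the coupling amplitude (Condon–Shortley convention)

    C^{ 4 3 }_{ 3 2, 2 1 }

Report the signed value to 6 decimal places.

+√(1/20) = +0.223607

√[9·1!5!3!/10! · 5!1!3!1!7!1!] = √(6480)
  +(−1)^0/∏(0,1,1,3,4,0)! = 1/144  (running 1/144)
  +(−1)^1/∏(1,0,0,2,5,1)! = -1/240  (running 1/360)
⟨..|..⟩ = √(6480)·(1/360) = +0.223607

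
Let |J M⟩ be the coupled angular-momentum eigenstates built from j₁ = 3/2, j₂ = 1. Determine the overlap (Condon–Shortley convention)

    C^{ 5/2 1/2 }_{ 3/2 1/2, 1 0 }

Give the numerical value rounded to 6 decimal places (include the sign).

+0.774597

triangle: 0!·3!·2!/6! = 12/720
(j±m)!: 2!·1!·1!·1!·3!·2! = 24
prefactor² = (2J+1)·Δ·N² = 12/5
  k=0: +1/(0!·0!·1!·1!·2!·1!) = 1/2
Σ = 1/2  ⇒  CG² = 12/5·1/2² = 3/5
CG = +√(3/5) = +0.774597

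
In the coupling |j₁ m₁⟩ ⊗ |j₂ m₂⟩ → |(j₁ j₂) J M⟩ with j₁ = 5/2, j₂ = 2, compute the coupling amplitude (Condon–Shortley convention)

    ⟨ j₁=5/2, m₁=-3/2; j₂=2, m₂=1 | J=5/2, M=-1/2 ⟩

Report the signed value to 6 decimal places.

j₁+j₂−J=2  J+j₁−j₂=3  J−j₁+j₂=2  j₁+j₂+J+1=8
(j₁±m₁, j₂±m₂, J±M) = (1,4,3,1,2,3)
P² = 216/35
sum k=1..2:
  [1] −1/12 = -1/12
  [2] +1/4 = 1/4
S = 1/6
C² = P²·S² = 6/35 ; C = +0.414039

+0.414039  (= +√(6/35))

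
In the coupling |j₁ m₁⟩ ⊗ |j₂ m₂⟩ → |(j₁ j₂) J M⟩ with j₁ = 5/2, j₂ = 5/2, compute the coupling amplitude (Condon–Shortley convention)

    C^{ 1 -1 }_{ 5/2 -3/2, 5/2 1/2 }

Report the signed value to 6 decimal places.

−√(8/35) = -0.478091

triangle: 4!×1!×1!/7! = 24/5040
(j±m)!: 1!×4!×3!×2!×0!×2! = 576
prefactor² = (2J+1)×Δ×N² = 288/35
  k=3: −1/(3!×1!×1!×0!×0!×1!) = -1/6
Σ = -1/6  ⇒  CG² = 288/35×(-1/6)² = 8/35
CG = −√(8/35) = -0.478091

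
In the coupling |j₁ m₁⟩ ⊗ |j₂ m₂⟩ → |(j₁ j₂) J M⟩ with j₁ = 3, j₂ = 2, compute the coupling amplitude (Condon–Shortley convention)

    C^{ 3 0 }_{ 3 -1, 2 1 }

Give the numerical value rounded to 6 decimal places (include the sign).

triangle: 2!×4!×2!/9! = 96/362880
(j±m)!: 2!×4!×3!×1!×3!×3! = 10368
prefactor² = (2J+1)×Δ×N² = 96/5
  k=1: −1/(1!×1!×3!×2!×1!×0!) = -1/12
  k=2: +1/(2!×0!×2!×1!×2!×1!) = 1/8
Σ = 1/24  ⇒  CG² = 96/5×1/24² = 1/30
CG = +√(1/30) = +0.182574

+√(1/30) = +0.182574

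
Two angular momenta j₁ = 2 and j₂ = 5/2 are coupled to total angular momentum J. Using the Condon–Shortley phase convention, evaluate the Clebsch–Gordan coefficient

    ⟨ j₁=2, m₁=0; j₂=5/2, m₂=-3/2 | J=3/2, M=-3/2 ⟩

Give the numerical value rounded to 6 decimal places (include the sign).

j₁+j₂−J=3  J+j₁−j₂=1  J−j₁+j₂=2  j₁+j₂+J+1=7
(j₁±m₁, j₂±m₂, J±M) = (2,2,1,4,0,3)
P² = 192/35
sum k=1..1:
  [1] −1/4 = -1/4
S = -1/4
C² = P²·S² = 12/35 ; C = -0.585540

−√(12/35) = -0.585540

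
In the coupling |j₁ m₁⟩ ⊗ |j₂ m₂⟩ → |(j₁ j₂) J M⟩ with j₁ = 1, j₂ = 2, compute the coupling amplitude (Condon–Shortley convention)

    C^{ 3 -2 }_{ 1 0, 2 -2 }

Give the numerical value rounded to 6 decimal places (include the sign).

+0.577350

√[7·0!2!4!/7! · 1!1!0!4!1!5!] = √(192)
  +(−1)^0/∏(0,0,1,0,1,4)! = 1/24  (running 1/24)
⟨..|..⟩ = √(192)·(1/24) = +0.577350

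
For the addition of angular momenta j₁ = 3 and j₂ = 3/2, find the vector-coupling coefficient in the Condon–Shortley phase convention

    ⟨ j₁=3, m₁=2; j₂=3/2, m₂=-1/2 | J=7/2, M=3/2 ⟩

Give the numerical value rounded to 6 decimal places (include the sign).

triangle: 1!·5!·2!/9! = 240/362880
(j±m)!: 5!·1!·1!·2!·5!·2! = 57600
prefactor² = (2J+1)·Δ·N² = 6400/21
  k=0: +1/(0!·1!·1!·1!·4!·1!) = 1/24
  k=1: −1/(1!·0!·0!·0!·5!·2!) = -1/240
Σ = 3/80  ⇒  CG² = 6400/21·3/80² = 3/7
CG = +√(3/7) = +0.654654

+0.654654  (= +√(3/7))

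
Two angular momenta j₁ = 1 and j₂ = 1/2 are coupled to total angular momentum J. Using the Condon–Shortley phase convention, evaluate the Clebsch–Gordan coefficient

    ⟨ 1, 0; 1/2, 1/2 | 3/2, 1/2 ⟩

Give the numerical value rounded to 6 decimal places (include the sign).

+√(2/3) = +0.816497

√[4·0!2!1!/4! · 1!1!1!0!2!1!] = √(2/3)
  +(−1)^0/∏(0,0,1,1,1,0)! = 1  (running 1)
⟨..|..⟩ = √(2/3)·(1) = +0.816497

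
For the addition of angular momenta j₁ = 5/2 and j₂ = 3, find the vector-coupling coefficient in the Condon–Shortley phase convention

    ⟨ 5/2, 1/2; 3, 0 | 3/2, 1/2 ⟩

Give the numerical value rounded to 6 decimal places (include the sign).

+√(4/35) ≈ +0.338062

triangle: 4!×1!×2!/8! = 48/40320
(j±m)!: 3!×2!×3!×3!×2!×1! = 864
prefactor² = (2J+1)×Δ×N² = 144/35
  k=1: −1/(1!×3!×1!×2!×0!×0!) = -1/12
  k=2: +1/(2!×2!×0!×1!×1!×1!) = 1/4
Σ = 1/6  ⇒  CG² = 144/35×1/6² = 4/35
CG = +√(4/35) = +0.338062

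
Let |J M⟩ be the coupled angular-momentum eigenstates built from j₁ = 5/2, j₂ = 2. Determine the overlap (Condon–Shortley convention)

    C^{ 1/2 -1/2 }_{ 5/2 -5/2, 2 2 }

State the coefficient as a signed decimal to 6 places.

triangle: 4!×1!×0!/6! = 24/720
(j±m)!: 0!×5!×4!×0!×0!×1! = 2880
prefactor² = (2J+1)×Δ×N² = 192
  k=4: +1/(4!×0!×1!×0!×0!×0!) = 1/24
Σ = 1/24  ⇒  CG² = 192×1/24² = 1/3
CG = +√(1/3) = +0.577350

+√(1/3) = +0.577350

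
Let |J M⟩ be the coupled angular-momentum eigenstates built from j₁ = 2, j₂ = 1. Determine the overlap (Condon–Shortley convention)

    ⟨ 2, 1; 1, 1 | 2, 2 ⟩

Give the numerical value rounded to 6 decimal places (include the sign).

-0.577350  (= −√(1/3))

√[5·1!3!1!/6! · 3!1!2!0!4!0!] = √(12)
  +(−1)^1/∏(1,0,0,1,3,0)! = -1/6  (running -1/6)
⟨..|..⟩ = √(12)·(-1/6) = -0.577350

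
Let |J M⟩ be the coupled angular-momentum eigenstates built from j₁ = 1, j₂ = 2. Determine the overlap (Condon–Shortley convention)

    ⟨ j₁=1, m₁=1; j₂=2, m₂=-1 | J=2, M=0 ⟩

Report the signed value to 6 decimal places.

√[5·1!1!3!/6! · 2!0!1!3!2!2!] = √(2)
  +(−1)^0/∏(0,1,0,1,1,2)! = 1/2  (running 1/2)
⟨..|..⟩ = √(2)·(1/2) = +0.707107

+√(1/2) = +0.707107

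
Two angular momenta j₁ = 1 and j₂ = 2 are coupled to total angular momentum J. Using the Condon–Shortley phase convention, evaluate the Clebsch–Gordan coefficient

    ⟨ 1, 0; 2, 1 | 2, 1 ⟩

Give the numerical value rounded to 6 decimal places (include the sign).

−√(1/6) = -0.408248

j₁+j₂−J=1  J+j₁−j₂=1  J−j₁+j₂=3  j₁+j₂+J+1=6
(j₁±m₁, j₂±m₂, J±M) = (1,1,3,1,3,1)
P² = 3/2
sum k=0..1:
  [0] +1/6 = 1/6
  [1] −1/2 = -1/2
S = -1/3
C² = P²·S² = 1/6 ; C = -0.408248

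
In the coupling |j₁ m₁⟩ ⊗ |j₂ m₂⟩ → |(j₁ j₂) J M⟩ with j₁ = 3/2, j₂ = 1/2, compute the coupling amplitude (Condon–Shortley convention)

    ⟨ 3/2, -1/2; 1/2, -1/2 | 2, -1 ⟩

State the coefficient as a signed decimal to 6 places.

+√(3/4) = +0.866025

triangle: 0!·3!·1!/5! = 6/120
(j±m)!: 1!·2!·0!·1!·1!·3! = 12
prefactor² = (2J+1)·Δ·N² = 3
  k=0: +1/(0!·0!·2!·0!·1!·1!) = 1/2
Σ = 1/2  ⇒  CG² = 3·1/2² = 3/4
CG = +√(3/4) = +0.866025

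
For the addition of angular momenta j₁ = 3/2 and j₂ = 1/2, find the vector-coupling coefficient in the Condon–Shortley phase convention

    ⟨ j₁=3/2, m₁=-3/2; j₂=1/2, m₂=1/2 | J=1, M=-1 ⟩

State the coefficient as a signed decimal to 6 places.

j₁+j₂−J=1  J+j₁−j₂=2  J−j₁+j₂=0  j₁+j₂+J+1=4
(j₁±m₁, j₂±m₂, J±M) = (0,3,1,0,0,2)
P² = 3
sum k=1..1:
  [1] −1/2 = -1/2
S = -1/2
C² = P²·S² = 3/4 ; C = -0.866025

−√(3/4) = -0.866025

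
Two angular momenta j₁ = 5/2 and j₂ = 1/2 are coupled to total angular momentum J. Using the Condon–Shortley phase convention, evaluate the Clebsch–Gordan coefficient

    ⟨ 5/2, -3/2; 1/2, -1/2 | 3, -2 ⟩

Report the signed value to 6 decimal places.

+0.912871  (= +√(5/6))

triangle: 0!*5!*1!/7! = 120/5040
(j±m)!: 1!*4!*0!*1!*1!*5! = 2880
prefactor² = (2J+1)*Δ*N² = 480
  k=0: +1/(0!*0!*4!*0!*1!*1!) = 1/24
Σ = 1/24  ⇒  CG² = 480*1/24² = 5/6
CG = +√(5/6) = +0.912871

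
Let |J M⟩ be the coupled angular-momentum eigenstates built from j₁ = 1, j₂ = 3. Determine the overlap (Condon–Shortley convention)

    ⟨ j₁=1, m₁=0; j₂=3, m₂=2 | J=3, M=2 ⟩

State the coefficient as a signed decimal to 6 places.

triangle: 1!×1!×5!/8! = 120/40320
(j±m)!: 1!×1!×5!×1!×5!×1! = 14400
prefactor² = (2J+1)×Δ×N² = 300
  k=0: +1/(0!×1!×1!×5!×0!×0!) = 1/120
  k=1: −1/(1!×0!×0!×4!×1!×1!) = -1/24
Σ = -1/30  ⇒  CG² = 300×(-1/30)² = 1/3
CG = −√(1/3) = -0.577350

−√(1/3) = -0.577350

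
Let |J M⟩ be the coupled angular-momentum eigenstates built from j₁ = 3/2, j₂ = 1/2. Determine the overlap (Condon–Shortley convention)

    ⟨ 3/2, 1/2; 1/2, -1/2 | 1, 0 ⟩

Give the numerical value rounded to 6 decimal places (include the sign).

+0.707107  (= +√(1/2))

triangle: 1!*2!*0!/4! = 2/24
(j±m)!: 2!*1!*0!*1!*1!*1! = 2
prefactor² = (2J+1)*Δ*N² = 1/2
  k=0: +1/(0!*1!*1!*0!*1!*0!) = 1
Σ = 1  ⇒  CG² = 1/2*1² = 1/2
CG = +√(1/2) = +0.707107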